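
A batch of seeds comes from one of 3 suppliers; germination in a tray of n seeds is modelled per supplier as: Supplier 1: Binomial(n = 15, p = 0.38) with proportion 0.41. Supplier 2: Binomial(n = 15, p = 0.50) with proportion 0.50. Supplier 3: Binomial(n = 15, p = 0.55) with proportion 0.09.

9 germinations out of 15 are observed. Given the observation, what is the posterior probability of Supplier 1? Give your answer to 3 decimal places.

Posterior ∝ prior × likelihood, so P(k | x) ∝ P(Z=k) f_k(x); normalise over all components.
Component likelihoods at x = 9 germinations out of 15:
  p_1 = 0.0469685
  p_2 = 0.15274
  p_3 = 0.191401
Unnormalised posteriors:
  P(Z=1)·p_1 = 0.41 × 0.0469685 = 0.0192571
  P(Z=2)·p_2 = 0.50 × 0.15274 = 0.0763702
  P(Z=3)·p_3 = 0.09 × 0.191401 = 0.0172261
Evidence: 0.0192571 + 0.0763702 + 0.0172261 = 0.112853
P(Supplier 1 | data) ≈ 0.171

0.171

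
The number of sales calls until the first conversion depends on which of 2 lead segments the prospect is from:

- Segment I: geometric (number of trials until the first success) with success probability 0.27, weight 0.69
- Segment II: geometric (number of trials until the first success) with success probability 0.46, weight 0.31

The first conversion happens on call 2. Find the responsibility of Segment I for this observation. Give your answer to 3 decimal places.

0.638

Posterior ∝ prior × likelihood, so P(k | x) ∝ π_k f_k(x); normalise over all components.
Evaluate each component's likelihood at the observed value:
  p_I = 0.1971
  p_II = 0.2484
Unnormalised posteriors:
  π_I·p_I = 0.69 × 0.1971 = 0.135999
  π_II·p_II = 0.31 × 0.2484 = 0.077004
Denominator: 0.135999 + 0.077004 = 0.213003
Responsibility of Segment I: 0.135999 / 0.213003 ≈ 0.638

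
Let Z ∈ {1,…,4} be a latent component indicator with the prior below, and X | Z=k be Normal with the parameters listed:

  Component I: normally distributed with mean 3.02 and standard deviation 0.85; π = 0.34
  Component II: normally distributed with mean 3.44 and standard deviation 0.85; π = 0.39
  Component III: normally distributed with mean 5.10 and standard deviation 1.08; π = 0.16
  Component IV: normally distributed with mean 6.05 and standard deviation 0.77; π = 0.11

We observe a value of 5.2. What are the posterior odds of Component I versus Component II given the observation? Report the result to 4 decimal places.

0.2774

Only the two components matter; the odds are (P(Z=i) f_i(x)) / (P(Z=j) f_j(x)).
Normal densities:
  f_I = (1/(0.85·√(2π)))·exp(−(5.2−3.02)²/(2·0.85²)) = 0.469344·exp(-3.28886) = 0.0175048
  f_II = (1/(0.85·√(2π)))·exp(−(5.2−3.44)²/(2·0.85²)) = 0.469344·exp(-2.14367) = 0.0550184
  f_III = (1/(1.08·√(2π)))·exp(−(5.2−5.10)²/(2·1.08²)) = 0.369391·exp(-0.00429) = 0.367811
  f_IV = (1/(0.77·√(2π)))·exp(−(5.2−6.05)²/(2·0.77²)) = 0.518107·exp(-0.60929) = 0.281713
0.00595165 / 0.0214572 ≈ 0.2774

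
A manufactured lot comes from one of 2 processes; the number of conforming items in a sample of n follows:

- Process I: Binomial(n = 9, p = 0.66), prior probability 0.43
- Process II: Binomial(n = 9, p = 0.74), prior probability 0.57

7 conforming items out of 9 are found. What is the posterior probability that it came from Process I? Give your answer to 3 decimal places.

0.367

By Bayes' theorem, P(k | x) = w_k f_k(x) / Σ_j w_j f_j(x).
Binomial probabilities:
  L_I = 0.227022
  L_II = 0.295714
Multiply by the mixture weights:
  w_I·L_I = 0.43 × 0.227022 = 0.0976194
  w_II·L_II = 0.57 × 0.295714 = 0.168557
Sum: 0.0976194 + 0.168557 = 0.266176
P(Process I | x) ≈ 0.367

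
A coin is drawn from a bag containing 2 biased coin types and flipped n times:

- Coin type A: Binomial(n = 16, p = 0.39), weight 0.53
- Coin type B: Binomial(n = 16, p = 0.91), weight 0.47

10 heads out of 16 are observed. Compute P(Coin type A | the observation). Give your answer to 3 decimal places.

Apply Bayes' rule: the posterior for each component is proportional to its prior times its likelihood at x.
Evaluate each component's likelihood at the observed value:
  L_A = 0.0335853
  L_B = 0.00165727
Multiply by the mixture weights:
  w_A·L_A = 0.53 × 0.0335853 = 0.0178002
  w_B·L_B = 0.47 × 0.00165727 = 0.000778916
Marginal: 0.0178002 + 0.000778916 = 0.0185791
Responsibility of Coin type A: 0.0178002 / 0.0185791 ≈ 0.958

0.958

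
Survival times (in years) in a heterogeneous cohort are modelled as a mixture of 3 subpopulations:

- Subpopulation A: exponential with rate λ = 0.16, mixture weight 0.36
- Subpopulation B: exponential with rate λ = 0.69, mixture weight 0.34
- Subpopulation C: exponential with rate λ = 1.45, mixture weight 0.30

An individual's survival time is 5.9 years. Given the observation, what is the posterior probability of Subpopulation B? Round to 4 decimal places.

By Bayes' theorem, P(k | x) = P(Z=k) f_k(x) / Σ_j P(Z=j) f_j(x).
Evaluate each component's likelihood at the observed value:
  f_A = 0.062251
  f_B = 0.0117716
  f_C = 0.000279241
Unnormalised posteriors:
  P(Z=A)·f_A = 0.36 × 0.062251 = 0.0224103
  P(Z=B)·f_B = 0.34 × 0.0117716 = 0.00400235
  P(Z=C)·f_C = 0.30 × 0.000279241 = 8.37722e-05
Evidence: 0.0224103 + 0.00400235 + 8.37722e-05 = 0.0264965
P(Subpopulation B | the observation) = 0.00400235 / 0.0264965 ≈ 0.1511

0.1511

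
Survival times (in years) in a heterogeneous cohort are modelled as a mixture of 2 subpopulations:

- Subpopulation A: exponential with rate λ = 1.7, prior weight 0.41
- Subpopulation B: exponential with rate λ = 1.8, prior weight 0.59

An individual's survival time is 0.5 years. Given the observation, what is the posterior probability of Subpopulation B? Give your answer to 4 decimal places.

The responsibility of component k is π_k f_k(x) divided by Σ_j π_j f_j(x).
Component likelihoods at x = 0.5 years:
  p_A = 1.7·e^(−1.7·0.5) = 1.7·e^(−0.8500) = 0.726605
  p_B = 1.8·e^(−1.8·0.5) = 1.8·e^(−0.9000) = 0.731825
Multiply by the mixture weights:
  π_A·p_A = 0.41 × 0.726605 = 0.297908
  π_B·p_B = 0.59 × 0.731825 = 0.431777
Evidence: 0.297908 + 0.431777 = 0.729685
So the posterior for Subpopulation B is 0.431777 / 0.729685 ≈ 0.5917.

0.5917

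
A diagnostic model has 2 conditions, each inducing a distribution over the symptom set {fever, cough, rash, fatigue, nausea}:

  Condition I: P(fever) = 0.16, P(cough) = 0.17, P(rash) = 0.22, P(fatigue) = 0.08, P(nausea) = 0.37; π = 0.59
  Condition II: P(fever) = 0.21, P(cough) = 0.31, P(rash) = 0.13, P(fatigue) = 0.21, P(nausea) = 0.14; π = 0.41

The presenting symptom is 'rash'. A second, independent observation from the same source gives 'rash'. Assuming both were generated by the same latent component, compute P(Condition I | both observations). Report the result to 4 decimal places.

By Bayes' theorem, P(k | x) = π_k f_k(x) / Σ_j π_j f_j(x).
Since both observations come from the same component, the likelihood for component k is f_k(x₁)·f_k(x₂).
  p_I = [0.22] × [0.22] = 0.0484
  p_II = [0.13] × [0.13] = 0.0169
Multiply by the mixture weights:
  π_I·p_I = 0.59 × 0.0484 = 0.028556
  π_II·p_II = 0.41 × 0.0169 = 0.006929
Marginal: 0.028556 + 0.006929 = 0.035485
P(Condition I | x₁,x₂) = 0.028556 / 0.035485 ≈ 0.8047

0.8047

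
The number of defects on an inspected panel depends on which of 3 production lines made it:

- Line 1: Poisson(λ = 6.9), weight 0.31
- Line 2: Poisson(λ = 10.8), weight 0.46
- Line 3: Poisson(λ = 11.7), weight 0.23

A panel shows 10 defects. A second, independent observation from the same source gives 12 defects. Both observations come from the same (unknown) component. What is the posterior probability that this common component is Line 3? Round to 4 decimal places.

0.3069

By Bayes' theorem, P(k | x) = P(Z=k) f_k(x) / Σ_j P(Z=j) f_j(x).
Since both observations come from the same component, the likelihood for component k is f_k(x₁)·f_k(x₂).
  p_1 = [e^(−6.9)·6.9^10/10! = 0.0679354] × [0.0245031] = 0.00166462
  p_2 = [e^(−10.8)·10.8^10/10! = 0.121365] × [0.107243] = 0.0130155
  p_3 = [e^(−11.7)·11.7^10/10! = 0.109863] × [0.113933] = 0.0125169
Weight by the priors:
  P(Z=1)·p_1 = 0.31 × 0.00166462 = 0.000516033
  P(Z=2)·p_2 = 0.46 × 0.0130155 = 0.00598714
  P(Z=3)·p_3 = 0.23 × 0.0125169 = 0.0028789
Denominator: 0.000516033 + 0.00598714 + 0.0028789 = 0.00938207
So the posterior for Line 3 is 0.0028789 / 0.00938207 ≈ 0.3069.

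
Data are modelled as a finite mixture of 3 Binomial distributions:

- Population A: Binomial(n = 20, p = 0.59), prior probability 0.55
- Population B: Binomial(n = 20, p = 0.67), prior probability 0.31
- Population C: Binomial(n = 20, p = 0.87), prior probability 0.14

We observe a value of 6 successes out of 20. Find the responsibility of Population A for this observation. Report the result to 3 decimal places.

P(component k | x) = π_k·f_k(x) / marginal(x), where marginal(x) = Σ_j π_j·f_j(x).
Binomial probabilities:
  L_A = 0.00620112
  L_B = 0.000636836
  L_C = 6.61769e-09
Weight by the priors:
  π_A·L_A = 0.55 × 0.00620112 = 0.00341061
  π_B·L_B = 0.31 × 0.000636836 = 0.000197419
  π_C·L_C = 0.14 × 6.61769e-09 = 9.26476e-10
Normaliser: 0.00341061 + 0.000197419 + 9.26476e-10 = 0.00360803
P(Population A | data) = 0.00341061 / 0.00360803 ≈ 0.945

0.945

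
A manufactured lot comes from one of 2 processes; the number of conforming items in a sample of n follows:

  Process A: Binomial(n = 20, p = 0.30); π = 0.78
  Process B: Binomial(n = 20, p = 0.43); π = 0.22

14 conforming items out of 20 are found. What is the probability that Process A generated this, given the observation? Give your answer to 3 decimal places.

0.073

By Bayes' theorem, P(k | x) = w_k f_k(x) / Σ_j w_j f_j(x).
Component likelihoods at x = 14 conforming items out of 20:
  f_A = C(20,14)·0.30^14·0.70^6 = 38760·4.78297e-08·0.117649 = 0.000218107
  f_B = C(20,14)·0.43^14·0.57^6 = 38760·7.38854e-06·0.0342964 = 0.0098218
Prior × likelihood for each component:
  w_A·f_A = 0.78 × 0.000218107 = 0.000170123
  w_B·f_B = 0.22 × 0.0098218 = 0.0021608
Evidence: 0.000170123 + 0.0021608 = 0.00233092
P(Process A | the observation) = 0.000170123 / 0.00233092 ≈ 0.073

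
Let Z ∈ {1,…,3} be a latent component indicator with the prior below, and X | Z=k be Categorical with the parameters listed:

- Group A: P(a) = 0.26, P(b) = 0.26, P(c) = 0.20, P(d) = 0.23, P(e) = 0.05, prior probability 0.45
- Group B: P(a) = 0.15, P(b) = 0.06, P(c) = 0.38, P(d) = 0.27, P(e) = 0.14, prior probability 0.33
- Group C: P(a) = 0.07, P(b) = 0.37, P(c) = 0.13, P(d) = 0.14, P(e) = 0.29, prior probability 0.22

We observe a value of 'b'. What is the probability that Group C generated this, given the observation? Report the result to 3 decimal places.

0.373

By Bayes' theorem, P(k | x) = π_k f_k(x) / Σ_j π_j f_j(x).
Component likelihoods at x = 'b':
  f_A = 0.26
  f_B = 0.06
  f_C = 0.37
Weight by the priors:
  π_A·f_A = 0.45 × 0.26 = 0.117
  π_B·f_B = 0.33 × 0.06 = 0.0198
  π_C·f_C = 0.22 × 0.37 = 0.0814
Denominator: 0.117 + 0.0198 + 0.0814 = 0.2182
P(Group C | x) = 0.0814 / 0.2182 ≈ 0.373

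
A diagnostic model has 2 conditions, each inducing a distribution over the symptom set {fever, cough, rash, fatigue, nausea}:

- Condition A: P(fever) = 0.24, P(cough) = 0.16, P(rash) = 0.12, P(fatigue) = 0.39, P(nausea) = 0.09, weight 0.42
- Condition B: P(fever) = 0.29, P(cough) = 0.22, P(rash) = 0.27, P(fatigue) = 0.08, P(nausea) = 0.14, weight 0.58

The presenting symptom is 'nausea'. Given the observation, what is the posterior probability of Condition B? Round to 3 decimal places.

Apply Bayes' rule: the posterior for each component is proportional to its prior times its likelihood at x.
Categorical probabilities:
  f_A = 0.09
  f_B = 0.14
Prior × likelihood for each component:
  π_A·f_A = 0.42 × 0.09 = 0.0378
  π_B·f_B = 0.58 × 0.14 = 0.0812
Denominator: 0.0378 + 0.0812 = 0.119
So the posterior for Condition B is 0.0812 / 0.119 ≈ 0.682.

0.682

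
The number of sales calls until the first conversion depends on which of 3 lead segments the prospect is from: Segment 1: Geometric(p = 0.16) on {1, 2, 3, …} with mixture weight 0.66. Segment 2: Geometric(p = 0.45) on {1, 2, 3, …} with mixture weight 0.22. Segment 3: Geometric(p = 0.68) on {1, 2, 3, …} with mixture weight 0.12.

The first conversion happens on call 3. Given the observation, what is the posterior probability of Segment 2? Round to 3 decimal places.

0.265

By Bayes' theorem, P(k | x) = P(Z=k) f_k(x) / Σ_j P(Z=j) f_j(x).
Component likelihoods at x = 3:
  L_1 = 0.16·(1−0.16)^2 = 0.16·0.7056 = 0.112896
  L_2 = 0.45·(1−0.45)^2 = 0.45·0.3025 = 0.136125
  L_3 = 0.68·(1−0.68)^2 = 0.68·0.1024 = 0.069632
Unnormalised posteriors:
  P(Z=1)·L_1 = 0.66 × 0.112896 = 0.0745114
  P(Z=2)·L_2 = 0.22 × 0.136125 = 0.0299475
  P(Z=3)·L_3 = 0.12 × 0.069632 = 0.00835584
Sum: 0.0745114 + 0.0299475 + 0.00835584 = 0.112815
Responsibility of Segment 2: 0.0299475 / 0.112815 ≈ 0.265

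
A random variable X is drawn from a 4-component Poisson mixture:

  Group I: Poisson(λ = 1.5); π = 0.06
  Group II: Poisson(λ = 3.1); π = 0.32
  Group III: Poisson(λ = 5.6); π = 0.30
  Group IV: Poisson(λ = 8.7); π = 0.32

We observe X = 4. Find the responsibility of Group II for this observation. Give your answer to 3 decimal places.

0.476

By Bayes' theorem, P(k | x) = P(Z=k) f_k(x) / Σ_j P(Z=j) f_j(x).
Poisson probabilities:
  L_I = 0.0470665
  L_II = 0.17335
  L_III = 0.151528
  L_IV = 0.0397653
Multiply by the mixture weights:
  P(Z=I)·L_I = 0.06 × 0.0470665 = 0.00282399
  P(Z=II)·L_II = 0.32 × 0.17335 = 0.0554718
  P(Z=III)·L_III = 0.30 × 0.151528 = 0.0454583
  P(Z=IV)·L_IV = 0.32 × 0.0397653 = 0.0127249
Sum: 0.00282399 + 0.0554718 + 0.0454583 + 0.0127249 = 0.116479
P(Group II | data) ≈ 0.476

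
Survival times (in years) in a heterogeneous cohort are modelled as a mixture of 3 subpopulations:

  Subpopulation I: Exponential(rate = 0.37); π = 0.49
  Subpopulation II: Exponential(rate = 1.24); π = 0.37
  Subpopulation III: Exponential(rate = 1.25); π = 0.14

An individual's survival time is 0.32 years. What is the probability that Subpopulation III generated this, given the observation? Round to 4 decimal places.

0.1999

The responsibility of component k is P(Z=k) f_k(x) divided by Σ_j P(Z=j) f_j(x).
Evaluate each component's likelihood at the observed value:
  L_I = 0.37·e^(−0.37·0.32) = 0.37·e^(−0.1184) = 0.328686
  L_II = 1.24·e^(−1.24·0.32) = 1.24·e^(−0.3968) = 0.833861
  L_III = 1.25·e^(−1.25·0.32) = 1.25·e^(−0.4000) = 0.8379
Multiply by the mixture weights:
  P(Z=I)·L_I = 0.49 × 0.328686 = 0.161056
  P(Z=II)·L_II = 0.37 × 0.833861 = 0.308529
  P(Z=III)·L_III = 0.14 × 0.8379 = 0.117306
Normaliser: 0.161056 + 0.308529 + 0.117306 = 0.586891
So the posterior for Subpopulation III is 0.117306 / 0.586891 ≈ 0.1999.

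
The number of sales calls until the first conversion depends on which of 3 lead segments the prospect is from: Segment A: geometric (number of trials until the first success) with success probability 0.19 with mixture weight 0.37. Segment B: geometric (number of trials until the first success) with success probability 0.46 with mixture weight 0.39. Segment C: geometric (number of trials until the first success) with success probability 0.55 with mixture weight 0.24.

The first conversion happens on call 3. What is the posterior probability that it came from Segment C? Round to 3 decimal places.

0.214

Apply Bayes' rule: the posterior for each component is proportional to its prior times its likelihood at x.
Evaluate each component's likelihood at the observed value:
  L_A = 0.19·(1−0.19)^2 = 0.19·0.6561 = 0.124659
  L_B = 0.46·(1−0.46)^2 = 0.46·0.2916 = 0.134136
  L_C = 0.55·(1−0.55)^2 = 0.55·0.2025 = 0.111375
Weight by the priors:
  P(Z=A)·L_A = 0.37 × 0.124659 = 0.0461238
  P(Z=B)·L_B = 0.39 × 0.134136 = 0.052313
  P(Z=C)·L_C = 0.24 × 0.111375 = 0.02673
Denominator: 0.0461238 + 0.052313 + 0.02673 = 0.125167
P(Segment C | the observation) ≈ 0.214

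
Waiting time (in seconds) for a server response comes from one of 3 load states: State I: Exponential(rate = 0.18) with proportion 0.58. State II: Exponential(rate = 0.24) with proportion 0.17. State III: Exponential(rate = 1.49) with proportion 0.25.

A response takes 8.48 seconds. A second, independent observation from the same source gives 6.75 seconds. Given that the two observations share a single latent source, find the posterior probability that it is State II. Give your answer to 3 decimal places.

0.173

By Bayes' theorem, P(k | x) = π_k f_k(x) / Σ_j π_j f_j(x).
Since both observations come from the same component, the likelihood for component k is f_k(x₁)·f_k(x₂).
  p_I = [0.18·e^(−0.18·8.48) = 0.18·e^(−1.5264) = 0.039117] × [0.0534078] = 0.00208915
  p_II = [0.24·e^(−0.24·8.48) = 0.24·e^(−2.0352) = 0.031357] × [0.0474957] = 0.00148932
  p_III = [1.49·e^(−1.49·8.48) = 1.49·e^(−12.6352) = 4.85052e-06] × [6.3866e-05] = 3.09783e-10
Prior × likelihood for each component:
  π_I·p_I = 0.58 × 0.00208915 = 0.00121171
  π_II·p_II = 0.17 × 0.00148932 = 0.000253185
  π_III·p_III = 0.25 × 3.09783e-10 = 7.74459e-11
Marginal: 0.00121171 + 0.000253185 + 7.74459e-11 = 0.00146489
So the posterior for State II is 0.000253185 / 0.00146489 ≈ 0.173.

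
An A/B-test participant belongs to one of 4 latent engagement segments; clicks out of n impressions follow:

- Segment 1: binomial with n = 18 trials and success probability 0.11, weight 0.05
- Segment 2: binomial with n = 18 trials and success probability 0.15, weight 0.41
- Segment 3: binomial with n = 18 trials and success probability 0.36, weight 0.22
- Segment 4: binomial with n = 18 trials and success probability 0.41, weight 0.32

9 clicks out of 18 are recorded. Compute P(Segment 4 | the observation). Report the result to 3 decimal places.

The responsibility of component k is P(Z=k) f_k(x) divided by Σ_j P(Z=j) f_j(x).
Binomial probabilities:
  p_1 = C(18,9)·0.11^9·0.89^9 = 48620·2.35795e-09·0.350356 = 4.01661e-05
  p_2 = C(18,9)·0.15^9·0.85^9 = 48620·3.84434e-08·0.231617 = 0.000432919
  p_3 = C(18,9)·0.36^9·0.64^9 = 48620·0.00010156·0.0180144 = 0.0889523
  p_4 = C(18,9)·0.41^9·0.59^9 = 48620·0.000327382·0.008663 = 0.137892
Unnormalised posteriors:
  P(Z=1)·p_1 = 0.05 × 4.01661e-05 = 2.0083e-06
  P(Z=2)·p_2 = 0.41 × 0.000432919 = 0.000177497
  P(Z=3)·p_3 = 0.22 × 0.0889523 = 0.0195695
  P(Z=4)·p_4 = 0.32 × 0.137892 = 0.0441253
Denominator: 2.0083e-06 + 0.000177497 + 0.0195695 + 0.0441253 = 0.0638743
P(Segment 4 | data) = 0.0441253 / 0.0638743 ≈ 0.691

0.691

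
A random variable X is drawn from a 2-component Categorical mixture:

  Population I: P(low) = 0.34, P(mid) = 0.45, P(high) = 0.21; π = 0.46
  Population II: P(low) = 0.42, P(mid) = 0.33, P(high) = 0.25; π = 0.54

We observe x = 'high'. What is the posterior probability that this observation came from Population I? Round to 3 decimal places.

0.417

Posterior ∝ prior × likelihood, so P(k | x) ∝ π_k f_k(x); normalise over all components.
Evaluate each component's likelihood at the observed value:
  f_I = P(high | comp) = 0.21
  f_II = P(high | comp) = 0.25
Multiply by the mixture weights:
  π_I·f_I = 0.46 × 0.21 = 0.0966
  π_II·f_II = 0.54 × 0.25 = 0.135
Normaliser: 0.0966 + 0.135 = 0.2316
P(Population I | 'high') ≈ 0.417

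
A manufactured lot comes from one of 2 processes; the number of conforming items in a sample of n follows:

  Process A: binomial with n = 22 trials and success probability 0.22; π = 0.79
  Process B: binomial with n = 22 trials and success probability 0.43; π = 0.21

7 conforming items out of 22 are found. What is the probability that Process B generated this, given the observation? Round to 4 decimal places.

0.2077

By Bayes' theorem, P(k | x) = π_k f_k(x) / Σ_j π_j f_j(x).
Component likelihoods at x = 7 conforming items out of 22:
  p_A = 0.10238
  p_B = 0.100981
Prior × likelihood for each component:
  π_A·p_A = 0.79 × 0.10238 = 0.08088
  π_B·p_B = 0.21 × 0.100981 = 0.021206
Denominator: 0.08088 + 0.021206 = 0.102086
Responsibility of Process B: 0.021206 / 0.102086 ≈ 0.2077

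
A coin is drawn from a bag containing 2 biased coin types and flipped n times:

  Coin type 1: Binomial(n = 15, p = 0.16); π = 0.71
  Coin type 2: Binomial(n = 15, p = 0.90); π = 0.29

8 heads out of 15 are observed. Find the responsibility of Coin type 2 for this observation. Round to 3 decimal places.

0.122

By Bayes' theorem, P(k | x) = π_k f_k(x) / Σ_j π_j f_j(x).
Component likelihoods at x = 8 heads out of 15:
  f_1 = C(15,8)·0.16^8·0.84^7 = 6435·4.29497e-07·0.29509 = 0.000815574
  f_2 = C(15,8)·0.90^8·0.10^7 = 6435·0.430467·1e-07 = 0.000277006
Unnormalised posteriors:
  π_1·f_1 = 0.71 × 0.000815574 = 0.000579058
  π_2·f_2 = 0.29 × 0.000277006 = 8.03316e-05
Denominator: 0.000579058 + 8.03316e-05 = 0.000659389
P(Coin type 2 | 8 heads out of 15) = 8.03316e-05 / 0.000659389 ≈ 0.122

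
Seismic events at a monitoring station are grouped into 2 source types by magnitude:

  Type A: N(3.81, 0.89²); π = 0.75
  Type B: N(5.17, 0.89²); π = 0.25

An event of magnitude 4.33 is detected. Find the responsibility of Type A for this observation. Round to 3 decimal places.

0.798

The responsibility of component k is π_k f_k(x) divided by Σ_j π_j f_j(x).
Component likelihoods at x = 4.33:
  p_A = 0.377913
  p_B = 0.287135
Multiply by the mixture weights:
  π_A·p_A = 0.75 × 0.377913 = 0.283435
  π_B·p_B = 0.25 × 0.287135 = 0.0717837
Marginal: 0.283435 + 0.0717837 = 0.355219
P(Type A | x) ≈ 0.798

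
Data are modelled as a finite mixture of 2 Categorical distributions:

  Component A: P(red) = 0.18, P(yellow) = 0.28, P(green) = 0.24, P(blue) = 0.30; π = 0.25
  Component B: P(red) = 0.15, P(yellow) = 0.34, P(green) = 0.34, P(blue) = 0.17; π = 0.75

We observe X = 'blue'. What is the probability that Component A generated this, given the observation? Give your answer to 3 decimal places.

0.370

Posterior ∝ prior × likelihood, so P(k | x) ∝ w_k f_k(x); normalise over all components.
Evaluate each component's likelihood at the observed value:
  p_A = P(blue | comp) = 0.30
  p_B = P(blue | comp) = 0.17
Prior × likelihood for each component:
  w_A·p_A = 0.25 × 0.3 = 0.075
  w_B·p_B = 0.75 × 0.17 = 0.1275
Marginal: 0.075 + 0.1275 = 0.2025
P(Component A | 'blue') = 0.075 / 0.2025 ≈ 0.370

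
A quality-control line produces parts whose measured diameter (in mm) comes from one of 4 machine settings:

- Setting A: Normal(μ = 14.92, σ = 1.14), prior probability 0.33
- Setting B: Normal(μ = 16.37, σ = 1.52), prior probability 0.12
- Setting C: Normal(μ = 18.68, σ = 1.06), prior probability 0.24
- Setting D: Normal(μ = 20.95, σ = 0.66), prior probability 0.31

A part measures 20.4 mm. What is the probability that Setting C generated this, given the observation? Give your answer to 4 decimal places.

0.1537

Posterior ∝ prior × likelihood, so P(k | x) ∝ P(Z=k) f_k(x); normalise over all components.
Evaluate each component's likelihood at the observed value:
  p_A = (1/(1.14·√(2π)))·exp(−(20.4−14.92)²/(2·1.14²)) = 0.349949·exp(-11.55371) = 3.35964e-06
  p_B = (1/(1.52·√(2π)))·exp(−(20.4−16.37)²/(2·1.52²)) = 0.262462·exp(-3.51474) = 0.00780972
  p_C = (1/(1.06·√(2π)))·exp(−(20.4−18.68)²/(2·1.06²)) = 0.376361·exp(-1.31648) = 0.100893
  p_D = (1/(0.66·√(2π)))·exp(−(20.4−20.95)²/(2·0.66²)) = 0.604458·exp(-0.34722) = 0.427139
Prior × likelihood for each component:
  P(Z=A)·p_A = 0.33 × 3.35964e-06 = 1.10868e-06
  P(Z=B)·p_B = 0.12 × 0.00780972 = 0.000937166
  P(Z=C)·p_C = 0.24 × 0.100893 = 0.0242144
  P(Z=D)·p_D = 0.31 × 0.427139 = 0.132413
Marginal: 1.10868e-06 + 0.000937166 + 0.0242144 + 0.132413 = 0.157566
So the posterior for Setting C is 0.0242144 / 0.157566 ≈ 0.1537.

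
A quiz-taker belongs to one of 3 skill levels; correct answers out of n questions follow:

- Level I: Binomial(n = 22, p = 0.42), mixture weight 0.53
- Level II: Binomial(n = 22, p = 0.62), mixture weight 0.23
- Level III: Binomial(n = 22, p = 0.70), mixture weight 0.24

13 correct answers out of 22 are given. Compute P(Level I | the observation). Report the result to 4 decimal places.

0.2903

The responsibility of component k is w_k f_k(x) divided by Σ_j w_j f_j(x).
Evaluate each component's likelihood at the observed value:
  f_I = 0.0467537
  f_II = 0.164387
  f_III = 0.0948613
Weight by the priors:
  w_I·f_I = 0.53 × 0.0467537 = 0.0247795
  w_II·f_II = 0.23 × 0.164387 = 0.037809
  w_III·f_III = 0.24 × 0.0948613 = 0.0227667
Evidence: 0.0247795 + 0.037809 + 0.0227667 = 0.0853552
So the posterior for Level I is 0.0247795 / 0.0853552 ≈ 0.2903.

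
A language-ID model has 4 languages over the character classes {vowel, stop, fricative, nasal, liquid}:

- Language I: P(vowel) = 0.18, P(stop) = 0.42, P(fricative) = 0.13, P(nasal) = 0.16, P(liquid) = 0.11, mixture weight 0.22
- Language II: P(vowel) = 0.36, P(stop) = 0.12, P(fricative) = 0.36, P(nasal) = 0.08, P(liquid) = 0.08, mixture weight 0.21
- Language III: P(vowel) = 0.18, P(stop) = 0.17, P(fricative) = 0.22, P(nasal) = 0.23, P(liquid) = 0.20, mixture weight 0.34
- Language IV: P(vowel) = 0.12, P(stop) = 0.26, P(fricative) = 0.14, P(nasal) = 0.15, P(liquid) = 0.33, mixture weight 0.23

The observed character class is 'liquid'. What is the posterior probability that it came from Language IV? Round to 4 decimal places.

0.4105

P(component k | x) = P(Z=k)·f_k(x) / marginal(x), where marginal(x) = Σ_j P(Z=j)·f_j(x).
Evaluate each component's likelihood at the observed value:
  L_I = 0.11
  L_II = 0.08
  L_III = 0.2
  L_IV = 0.33
Unnormalised posteriors:
  P(Z=I)·L_I = 0.22 × 0.11 = 0.0242
  P(Z=II)·L_II = 0.21 × 0.08 = 0.0168
  P(Z=III)·L_III = 0.34 × 0.2 = 0.068
  P(Z=IV)·L_IV = 0.23 × 0.33 = 0.0759
Normaliser: 0.0242 + 0.0168 + 0.068 + 0.0759 = 0.1849
So the posterior for Language IV is 0.0759 / 0.1849 ≈ 0.4105.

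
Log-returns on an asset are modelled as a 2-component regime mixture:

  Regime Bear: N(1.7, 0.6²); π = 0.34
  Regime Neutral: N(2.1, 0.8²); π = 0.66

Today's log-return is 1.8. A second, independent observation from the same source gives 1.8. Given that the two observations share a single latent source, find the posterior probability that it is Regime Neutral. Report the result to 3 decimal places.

0.494

Posterior ∝ prior × likelihood, so P(k | x) ∝ π_k f_k(x); normalise over all components.
Since both observations come from the same component, the likelihood for component k is f_k(x₁)·f_k(x₂).
  p_Bear = [(1/(0.6·√(2π)))·exp(−(1.8−1.7)²/(2·0.6²)) = 0.664904·exp(-0.01389) = 0.655733] × [0.655733] = 0.429986
  p_Neutral = [(1/(0.8·√(2π)))·exp(−(1.8−2.1)²/(2·0.8²)) = 0.498678·exp(-0.07031) = 0.464819] × [0.464819] = 0.216057
Prior × likelihood for each component:
  π_Bear·p_Bear = 0.34 × 0.429986 = 0.146195
  π_Neutral·p_Neutral = 0.66 × 0.216057 = 0.142597
Marginal: 0.146195 + 0.142597 = 0.288792
P(Regime Neutral | data) = 0.142597 / 0.288792 ≈ 0.494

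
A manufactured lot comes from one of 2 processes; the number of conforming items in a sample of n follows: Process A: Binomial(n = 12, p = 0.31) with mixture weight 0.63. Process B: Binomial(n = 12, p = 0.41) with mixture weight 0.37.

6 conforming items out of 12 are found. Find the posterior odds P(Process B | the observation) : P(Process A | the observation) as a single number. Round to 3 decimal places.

1.229

Since P(k|x) ∝ π_k f_k(x), the posterior odds are π_i f_i(x) / (π_j f_j(x)).
Evaluate each component's likelihood at the observed value:
  L_A = 0.0884987
  L_B = 0.185134
Posterior odds = (π_B·L_B) / (π_A·L_A) = (0.37·0.185134) / (0.63·0.0884987) = 0.0684997 / 0.0557542 ≈ 1.229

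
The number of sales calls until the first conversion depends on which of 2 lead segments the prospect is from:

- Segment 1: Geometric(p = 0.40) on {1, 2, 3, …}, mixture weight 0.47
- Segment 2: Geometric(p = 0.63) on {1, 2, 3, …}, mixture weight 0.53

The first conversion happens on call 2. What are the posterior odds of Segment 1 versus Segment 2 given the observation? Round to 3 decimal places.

0.913

Posterior odds = (π_i f_i(x)) / (π_j f_j(x)); the normalising sum cancels.
Component likelihoods at x = 2:
  p_1 = 0.40·(1−0.40)^1 = 0.40·0.6 = 0.24
  p_2 = 0.63·(1−0.63)^1 = 0.63·0.37 = 0.2331
0.1128 / 0.123543 ≈ 0.913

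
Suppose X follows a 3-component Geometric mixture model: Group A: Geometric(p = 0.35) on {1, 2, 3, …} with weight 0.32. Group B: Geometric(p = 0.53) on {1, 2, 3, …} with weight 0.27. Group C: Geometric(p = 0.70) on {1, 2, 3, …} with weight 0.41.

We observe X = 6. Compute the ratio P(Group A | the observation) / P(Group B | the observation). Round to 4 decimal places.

The posterior odds equal the prior odds times the likelihood ratio: (P(Z=i)/P(Z=j))·(f_i(x)/f_j(x)).
Component likelihoods at x = 6:
  p_A = 0.35·(1−0.35)^5 = 0.35·0.116029 = 0.0406102
  p_B = 0.53·(1−0.53)^5 = 0.53·0.0229345 = 0.0121553
  p_C = 0.70·(1−0.70)^5 = 0.70·0.00243 = 0.001701
0.0129953 / 0.00328193 ≈ 3.9596

3.9596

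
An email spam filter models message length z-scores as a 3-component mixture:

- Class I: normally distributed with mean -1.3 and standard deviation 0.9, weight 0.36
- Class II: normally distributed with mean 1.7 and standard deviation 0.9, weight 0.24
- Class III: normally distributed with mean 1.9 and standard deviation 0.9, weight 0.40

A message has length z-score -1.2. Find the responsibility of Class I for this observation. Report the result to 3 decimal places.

Apply Bayes' rule: the posterior for each component is proportional to its prior times its likelihood at x.
Component likelihoods at x = -1.2:
  p_I = (1/(0.9·√(2π)))·exp(−(-1.2−-1.3)²/(2·0.9²)) = 0.443269·exp(-0.00617) = 0.440541
  p_II = (1/(0.9·√(2π)))·exp(−(-1.2−1.7)²/(2·0.9²)) = 0.443269·exp(-5.19136) = 0.00246655
  p_III = (1/(0.9·√(2π)))·exp(−(-1.2−1.9)²/(2·0.9²)) = 0.443269·exp(-5.93210) = 0.00117595
Prior × likelihood for each component:
  P(Z=I)·p_I = 0.36 × 0.440541 = 0.158595
  P(Z=II)·p_II = 0.24 × 0.00246655 = 0.000591971
  P(Z=III)·p_III = 0.40 × 0.00117595 = 0.000470381
Sum: 0.158595 + 0.000591971 + 0.000470381 = 0.159657
P(Class I | -1.2) ≈ 0.993

0.993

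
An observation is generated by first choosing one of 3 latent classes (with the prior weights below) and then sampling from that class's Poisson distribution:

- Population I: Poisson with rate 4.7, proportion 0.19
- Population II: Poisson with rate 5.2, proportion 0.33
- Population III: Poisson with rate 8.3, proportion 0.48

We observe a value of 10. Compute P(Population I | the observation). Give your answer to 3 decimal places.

0.041

The responsibility of component k is P(Z=k) f_k(x) divided by Σ_j P(Z=j) f_j(x).
Component likelihoods at x = 10:
  L_I = e^(−4.7)·4.7^10/10! = 0.0131835
  L_II = e^(−5.2)·5.2^10/10! = 0.0219755
  L_III = e^(−8.3)·8.3^10/10! = 0.106261
Prior × likelihood for each component:
  P(Z=I)·L_I = 0.19 × 0.0131835 = 0.00250487
  P(Z=II)·L_II = 0.33 × 0.0219755 = 0.00725192
  P(Z=III)·L_III = 0.48 × 0.106261 = 0.0510053
Denominator: 0.00250487 + 0.00725192 + 0.0510053 = 0.060762
Responsibility of Population I: 0.00250487 / 0.060762 ≈ 0.041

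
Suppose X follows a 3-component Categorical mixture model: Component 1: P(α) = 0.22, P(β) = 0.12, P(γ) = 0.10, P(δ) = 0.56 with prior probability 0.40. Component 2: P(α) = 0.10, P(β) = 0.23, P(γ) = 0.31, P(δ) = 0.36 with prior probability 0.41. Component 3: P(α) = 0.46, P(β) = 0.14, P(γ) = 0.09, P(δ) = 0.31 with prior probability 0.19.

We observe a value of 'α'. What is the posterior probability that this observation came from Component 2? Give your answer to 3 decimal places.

Apply Bayes' rule: the posterior for each component is proportional to its prior times its likelihood at x.
Evaluate each component's likelihood at the observed value:
  L_1 = 0.22
  L_2 = 0.1
  L_3 = 0.46
Unnormalised posteriors:
  π_1·L_1 = 0.40 × 0.22 = 0.088
  π_2·L_2 = 0.41 × 0.1 = 0.041
  π_3·L_3 = 0.19 × 0.46 = 0.0874
Evidence: 0.088 + 0.041 + 0.0874 = 0.2164
P(Component 2 | 'α') ≈ 0.189

0.189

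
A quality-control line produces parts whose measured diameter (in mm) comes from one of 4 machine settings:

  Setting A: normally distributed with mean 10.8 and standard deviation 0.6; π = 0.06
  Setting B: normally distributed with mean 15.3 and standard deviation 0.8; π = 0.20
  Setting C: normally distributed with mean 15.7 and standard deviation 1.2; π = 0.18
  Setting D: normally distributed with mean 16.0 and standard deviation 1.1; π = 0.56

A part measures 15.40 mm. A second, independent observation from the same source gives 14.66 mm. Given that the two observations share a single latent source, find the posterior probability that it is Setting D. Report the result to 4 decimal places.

0.3811

By Bayes' theorem, P(k | x) = P(Z=k) f_k(x) / Σ_j P(Z=j) f_j(x).
Since both observations come from the same component, the likelihood for component k is f_k(x₁)·f_k(x₂).
  p_A = [1.14637e-13] × [6.84726e-10] = 7.84953e-23
  p_B = [0.494797] × [0.362114] = 0.179173
  p_C = [0.322223] × [0.228364] = 0.0735841
  p_D = [0.312544] × [0.172694] = 0.0539746
Multiply by the mixture weights:
  P(Z=A)·p_A = 0.06 × 7.84953e-23 = 4.70972e-24
  P(Z=B)·p_B = 0.20 × 0.179173 = 0.0358346
  P(Z=C)·p_C = 0.18 × 0.0735841 = 0.0132451
  P(Z=D)·p_D = 0.56 × 0.0539746 = 0.0302258
Marginal: 4.70972e-24 + 0.0358346 + 0.0132451 + 0.0302258 = 0.0793056
So the posterior for Setting D is 0.0302258 / 0.0793056 ≈ 0.3811.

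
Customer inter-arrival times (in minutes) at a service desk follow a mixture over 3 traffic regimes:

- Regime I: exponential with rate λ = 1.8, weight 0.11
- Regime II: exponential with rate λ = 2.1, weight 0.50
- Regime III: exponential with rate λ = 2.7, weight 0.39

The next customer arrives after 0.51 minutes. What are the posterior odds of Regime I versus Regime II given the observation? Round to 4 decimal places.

0.2197

Only the two components matter; the odds are (w_i f_i(x)) / (w_j f_j(x)).
Exponential densities:
  p_I = 1.8·e^(−1.8·0.51) = 1.8·e^(−0.9180) = 0.71877
  p_II = 2.1·e^(−2.1·0.51) = 2.1·e^(−1.0710) = 0.719598
  p_III = 2.7·e^(−2.7·0.51) = 2.7·e^(−1.3770) = 0.681303
Posterior odds = (w_I·p_I) / (w_II·p_II) = (0.11·0.71877) / (0.50·0.719598) = 0.0790647 / 0.359799 ≈ 0.2197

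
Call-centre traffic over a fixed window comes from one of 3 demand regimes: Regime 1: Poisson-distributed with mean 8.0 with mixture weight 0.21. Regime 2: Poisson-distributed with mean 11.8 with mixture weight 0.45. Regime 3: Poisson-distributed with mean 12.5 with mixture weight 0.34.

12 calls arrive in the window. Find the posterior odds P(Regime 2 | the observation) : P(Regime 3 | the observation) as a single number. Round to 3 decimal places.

1.335

Since P(k|x) ∝ π_k f_k(x), the posterior odds are π_i f_i(x) / (π_j f_j(x)).
Poisson probabilities:
  L_1 = e^(−8.0)·8.0^12/12! = 0.0481268
  L_2 = e^(−11.8)·11.8^12/12! = 0.114175
  L_3 = e^(−12.5)·12.5^12/12! = 0.113215
Posterior odds = (π_2·L_2) / (π_3·L_3) = (0.45·0.114175) / (0.34·0.113215) = 0.0513789 / 0.0384929 ≈ 1.335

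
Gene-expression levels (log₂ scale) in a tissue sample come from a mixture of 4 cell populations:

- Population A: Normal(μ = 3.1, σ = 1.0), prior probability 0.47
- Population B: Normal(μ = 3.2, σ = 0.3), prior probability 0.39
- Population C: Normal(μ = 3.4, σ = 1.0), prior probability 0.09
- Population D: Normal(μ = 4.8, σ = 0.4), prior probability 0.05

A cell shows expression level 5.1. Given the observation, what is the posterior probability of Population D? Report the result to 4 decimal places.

0.5266

By Bayes' theorem, P(k | x) = w_k f_k(x) / Σ_j w_j f_j(x).
Normal densities:
  f_A = 0.053991
  f_B = 2.59282e-09
  f_C = 0.0940491
  f_D = 0.752844
Prior × likelihood for each component:
  w_A·f_A = 0.47 × 0.053991 = 0.0253758
  w_B·f_B = 0.39 × 2.59282e-09 = 1.0112e-09
  w_C·f_C = 0.09 × 0.0940491 = 0.00846442
  w_D·f_D = 0.05 × 0.752844 = 0.0376422
Sum: 0.0253758 + 1.0112e-09 + 0.00846442 + 0.0376422 = 0.0714824
So the posterior for Population D is 0.0376422 / 0.0714824 ≈ 0.5266.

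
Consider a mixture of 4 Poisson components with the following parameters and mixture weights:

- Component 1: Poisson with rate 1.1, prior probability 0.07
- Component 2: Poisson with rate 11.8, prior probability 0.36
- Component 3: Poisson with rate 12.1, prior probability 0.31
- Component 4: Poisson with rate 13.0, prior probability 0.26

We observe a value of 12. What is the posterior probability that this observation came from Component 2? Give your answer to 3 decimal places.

0.391

The responsibility of component k is P(Z=k) f_k(x) divided by Σ_j P(Z=j) f_j(x).
Evaluate each component's likelihood at the observed value:
  f_1 = e^(−1.1)·1.1^12/12! = 2.18098e-09
  f_2 = e^(−11.8)·11.8^12/12! = 0.114175
  f_3 = e^(−12.1)·12.1^12/12! = 0.114321
  f_4 = e^(−13.0)·13.0^12/12! = 0.10994
Weight by the priors:
  P(Z=1)·f_1 = 0.07 × 2.18098e-09 = 1.52668e-10
  P(Z=2)·f_2 = 0.36 × 0.114175 = 0.0411031
  P(Z=3)·f_3 = 0.31 × 0.114321 = 0.0354394
  P(Z=4)·f_4 = 0.26 × 0.10994 = 0.0285844
Normaliser: 1.52668e-10 + 0.0411031 + 0.0354394 + 0.0285844 = 0.105127
So the posterior for Component 2 is 0.0411031 / 0.105127 ≈ 0.391.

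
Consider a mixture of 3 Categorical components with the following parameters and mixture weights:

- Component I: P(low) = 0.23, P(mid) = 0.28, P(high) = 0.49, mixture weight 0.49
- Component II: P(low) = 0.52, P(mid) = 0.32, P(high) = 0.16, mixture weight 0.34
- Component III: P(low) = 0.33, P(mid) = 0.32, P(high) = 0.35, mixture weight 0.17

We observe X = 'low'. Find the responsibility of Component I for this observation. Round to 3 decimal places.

0.326

By Bayes' theorem, P(k | x) = π_k f_k(x) / Σ_j π_j f_j(x).
Categorical probabilities:
  L_I = P(low | comp) = 0.23
  L_II = P(low | comp) = 0.52
  L_III = P(low | comp) = 0.33
Multiply by the mixture weights:
  π_I·L_I = 0.49 × 0.23 = 0.1127
  π_II·L_II = 0.34 × 0.52 = 0.1768
  π_III·L_III = 0.17 × 0.33 = 0.0561
Denominator: 0.1127 + 0.1768 + 0.0561 = 0.3456
So the posterior for Component I is 0.1127 / 0.3456 ≈ 0.326.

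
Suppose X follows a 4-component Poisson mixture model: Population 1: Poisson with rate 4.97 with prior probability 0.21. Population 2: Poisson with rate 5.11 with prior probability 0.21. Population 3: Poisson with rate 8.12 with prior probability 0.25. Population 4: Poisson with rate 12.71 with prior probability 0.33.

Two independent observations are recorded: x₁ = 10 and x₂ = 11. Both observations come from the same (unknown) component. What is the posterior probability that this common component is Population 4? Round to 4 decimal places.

0.6158

Posterior ∝ prior × likelihood, so P(k | x) ∝ w_k f_k(x); normalise over all components.
Since both observations come from the same component, the likelihood for component k is f_k(x₁)·f_k(x₂).
  L_1 = [e^(−4.97)·4.97^10/10! = 0.0175937] × [0.00794916] = 0.000139855
  L_2 = [e^(−5.11)·5.11^10/10! = 0.020193] × [0.00938057] = 0.000189422
  L_3 = [e^(−8.12)·8.12^10/10! = 0.102171] × [0.0754205] = 0.00770576
  L_4 = [e^(−12.71)·12.71^10/10! = 0.0915819] × [0.105819] = 0.00969108
Prior × likelihood for each component:
  w_1·L_1 = 0.21 × 0.000139855 = 2.93696e-05
  w_2·L_2 = 0.21 × 0.000189422 = 3.97786e-05
  w_3·L_3 = 0.25 × 0.00770576 = 0.00192644
  w_4·L_4 = 0.33 × 0.00969108 = 0.00319806
Denominator: 2.93696e-05 + 3.97786e-05 + 0.00192644 + 0.00319806 = 0.00519364
P(Population 4 | x₁,x₂) = 0.00319806 / 0.00519364 ≈ 0.6158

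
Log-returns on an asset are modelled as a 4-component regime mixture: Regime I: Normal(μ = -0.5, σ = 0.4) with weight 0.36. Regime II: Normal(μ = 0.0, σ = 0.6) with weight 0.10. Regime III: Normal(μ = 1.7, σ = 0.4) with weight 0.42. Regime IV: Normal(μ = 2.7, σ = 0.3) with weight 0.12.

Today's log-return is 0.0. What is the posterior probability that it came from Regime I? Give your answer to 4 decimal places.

By Bayes' theorem, P(k | x) = P(Z=k) f_k(x) / Σ_j P(Z=j) f_j(x).
Evaluate each component's likelihood at the observed value:
  f_I = (1/(0.4·√(2π)))·exp(−(0.0−-0.5)²/(2·0.4²)) = 0.997356·exp(-0.78125) = 0.456623
  f_II = (1/(0.6·√(2π)))·exp(−(0.0−0.0)²/(2·0.6²)) = 0.664904·exp(-0.00000) = 0.664904
  f_III = (1/(0.4·√(2π)))·exp(−(0.0−1.7)²/(2·0.4²)) = 0.997356·exp(-9.03125) = 0.000119297
  f_IV = (1/(0.3·√(2π)))·exp(−(0.0−2.7)²/(2·0.3²)) = 1.329808·exp(-40.50000) = 3.42659e-18
Multiply by the mixture weights:
  P(Z=I)·f_I = 0.36 × 0.456623 = 0.164384
  P(Z=II)·f_II = 0.10 × 0.664904 = 0.0664904
  P(Z=III)·f_III = 0.42 × 0.000119297 = 5.01046e-05
  P(Z=IV)·f_IV = 0.12 × 3.42659e-18 = 4.11191e-19
Denominator: 0.164384 + 0.0664904 + 5.01046e-05 + 4.11191e-19 = 0.230925
Responsibility of Regime I: 0.164384 / 0.230925 ≈ 0.7119

0.7119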